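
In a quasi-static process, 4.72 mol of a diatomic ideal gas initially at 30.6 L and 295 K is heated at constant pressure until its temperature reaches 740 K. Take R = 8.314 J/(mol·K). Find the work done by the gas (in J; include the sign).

17500 J

P₁ = nRT₁/V₁ = 4.72×8.314×295/30.6 = 378 kPa.
Isobaric: P stays 378 kPa; V/T = const ⇒ T₂ = 740 K, V₂ = 76.8 L.
W = PΔV = 378×(76.8−30.6) kPa·L = 17500 J.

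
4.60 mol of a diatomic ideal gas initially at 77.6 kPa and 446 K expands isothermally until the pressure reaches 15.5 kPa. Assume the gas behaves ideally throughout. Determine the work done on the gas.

-27500 J

V₁ = nRT₁/P₁ = 4.60×8.314×446/77.6 = 220 L.
Isothermal: T stays 446 K; PV = const ⇒ V₂ = 1100 L, P₂ = 15.5 kPa.
W = nRT ln(V₂/V₁) = 4.60×8.314×446×ln(5.01) = 27500 J.
Work done on the gas = −W_by = -27500 J.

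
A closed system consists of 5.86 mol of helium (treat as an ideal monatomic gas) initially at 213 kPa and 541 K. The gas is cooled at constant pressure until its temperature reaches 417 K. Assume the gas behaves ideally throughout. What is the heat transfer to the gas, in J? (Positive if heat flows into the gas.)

-15100 J

V₁ = nRT₁/P₁ = 5.86×8.314×541/213 = 124 L.
Isobaric: P stays 213 kPa; V/T = const ⇒ T₂ = 417 K, V₂ = 95.4 L.
W = PΔV = 213×(95.4−124) kPa·L = -6040 J.
ΔU = nCvΔT = 5.86×12.5×(417−541) = -9060 J.
Q = ΔU + W = nCpΔT = -15100 J.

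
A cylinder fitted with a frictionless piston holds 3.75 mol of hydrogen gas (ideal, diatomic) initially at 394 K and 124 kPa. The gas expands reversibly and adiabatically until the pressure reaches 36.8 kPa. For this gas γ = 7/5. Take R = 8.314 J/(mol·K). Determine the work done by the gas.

9010 J

V₁ = nRT₁/P₁ = 3.75×8.314×394/124 = 99.1 L.
Adiabatic: T₂/T₁ = (P₂/P₁)^((γ−1)/γ) ⇒ T₂ = 394×(0.297)^0.286 = 278 K; V₂ = 236 L.
ΔU = nCvΔT = 3.75×20.8×(278−394) = -9010 J.
Q = 0 for an adiabatic process, so W = −ΔU = 9010 J.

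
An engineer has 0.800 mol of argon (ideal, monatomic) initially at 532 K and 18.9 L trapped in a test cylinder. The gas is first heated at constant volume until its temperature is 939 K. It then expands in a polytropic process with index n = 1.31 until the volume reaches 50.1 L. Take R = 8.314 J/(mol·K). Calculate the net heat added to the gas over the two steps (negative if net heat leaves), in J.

P₁ = nRT₁/V₁ = 0.800×8.314×532/18.9 = 187 kPa.
Step 1 — Isochoric: V stays 18.9 L; P/T = const ⇒ T₂ = 939 K, P₂ = 330 kPa.
W = 0 (no volume change).
ΔU = nCvΔT = 0.800×12.5×(939−532) = 4060 J.
Q = ΔU = 4060 J.
State after step 1: P = 330 kPa, V = 18.9 L, T = 939 K.
Step 2 — Polytropic n=1.31: T₂ = T₁(V₁/V₂)^(n−1) = 939×(0.377)^0.31 = 694 K; P₂ = P₁(V₁/V₂)^n = 92.1 kPa.
W = (P₁V₁−P₂V₂)/(n−1) = (330×18.9−92.1×50.1)/0.31 = 5250 J.
ΔU = nCvΔT = 0.800×12.5×(694−939) = -2440 J.
Q = ΔU + W = 2810 J.
Net over both steps: W = 5250 J, Q = 6870 J, ΔU = 1620 J.

6870 J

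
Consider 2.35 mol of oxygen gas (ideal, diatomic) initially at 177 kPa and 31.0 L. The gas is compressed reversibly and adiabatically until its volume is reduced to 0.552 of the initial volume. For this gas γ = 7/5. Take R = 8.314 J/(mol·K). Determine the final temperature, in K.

T₁ = P₁V₁/(nR) = 177×31.0/(2.35×8.314) = 281 K.
Adiabatic: TV^(γ−1) = const ⇒ T₂ = 281×(1.81)^0.400 = 356 K; PV^γ = const ⇒ P₂ = 407 kPa.

356 K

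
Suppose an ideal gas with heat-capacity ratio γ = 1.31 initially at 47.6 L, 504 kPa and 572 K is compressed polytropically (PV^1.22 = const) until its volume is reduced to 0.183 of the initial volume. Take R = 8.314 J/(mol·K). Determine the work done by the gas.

n = P₁V₁/(RT₁) = 504×47.6/(8.314×572) = 5.04 mol.
Polytropic n=1.22: T₂ = T₁(V₁/V₂)^(n−1) = 572×(5.46)^0.22 = 831 K; P₂ = P₁(V₁/V₂)^n = 4000 kPa.
W = (P₁V₁−P₂V₂)/(n−1) = (504×47.6−4000×8.71)/0.22 = -49400 J.

-49400 J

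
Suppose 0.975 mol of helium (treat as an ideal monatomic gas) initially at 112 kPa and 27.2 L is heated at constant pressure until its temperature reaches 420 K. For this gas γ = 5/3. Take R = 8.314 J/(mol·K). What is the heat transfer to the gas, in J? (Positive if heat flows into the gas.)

T₁ = P₁V₁/(nR) = 112×27.2/(0.975×8.314) = 376 K.
Isobaric: P stays 112 kPa; V/T = const ⇒ T₂ = 420 K, V₂ = 30.4 L.
W = PΔV = 112×(30.4−27.2) kPa·L = 358 J.
ΔU = nCvΔT = 0.975×12.5×(420−376) = 537 J.
Q = ΔU + W = nCpΔT = 895 J.

895 J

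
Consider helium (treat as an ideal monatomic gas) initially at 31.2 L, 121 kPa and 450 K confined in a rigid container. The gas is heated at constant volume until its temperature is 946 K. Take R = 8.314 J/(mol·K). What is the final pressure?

Isochoric: V stays 31.2 L; P/T = const ⇒ T₂ = 946 K, P₂ = 254 kPa.

254 kPa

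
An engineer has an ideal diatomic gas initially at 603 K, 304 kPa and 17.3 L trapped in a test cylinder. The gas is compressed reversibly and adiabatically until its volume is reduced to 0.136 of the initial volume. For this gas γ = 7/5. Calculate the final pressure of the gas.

Adiabatic: TV^(γ−1) = const ⇒ T₂ = 603×(7.35)^0.400 = 1340 K; PV^γ = const ⇒ P₂ = 4960 kPa.

4960 kPa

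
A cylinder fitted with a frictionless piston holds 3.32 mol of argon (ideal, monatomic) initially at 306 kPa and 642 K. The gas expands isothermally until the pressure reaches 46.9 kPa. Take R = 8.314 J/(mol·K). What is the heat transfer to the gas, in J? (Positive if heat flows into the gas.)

33200 J

V₁ = nRT₁/P₁ = 3.32×8.314×642/306 = 57.9 L.
Isothermal: T stays 642 K; PV = const ⇒ V₂ = 378 L, P₂ = 46.9 kPa.
ΔU = 0 (ideal gas, T constant).
W = nRT ln(V₂/V₁) = 3.32×8.314×642×ln(6.52) = 33200 J.
Q = ΔU + W = 33200 J.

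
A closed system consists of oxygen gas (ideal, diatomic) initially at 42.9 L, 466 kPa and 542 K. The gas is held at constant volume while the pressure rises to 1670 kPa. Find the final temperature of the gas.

Isochoric: V stays 42.9 L; P/T = const ⇒ T₂ = 1940 K, P₂ = 1670 kPa.

1940 K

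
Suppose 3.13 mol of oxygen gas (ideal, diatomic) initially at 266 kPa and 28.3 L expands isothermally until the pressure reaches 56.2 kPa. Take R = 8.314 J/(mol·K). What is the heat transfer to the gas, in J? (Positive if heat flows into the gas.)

T₁ = P₁V₁/(nR) = 266×28.3/(3.13×8.314) = 289 K.
Isothermal: T stays 289 K; PV = const ⇒ V₂ = 134 L, P₂ = 56.2 kPa.
ΔU = 0 (ideal gas, T constant).
W = nRT ln(V₂/V₁) = 3.13×8.314×289×ln(4.73) = 11700 J.
Q = ΔU + W = 11700 J.

11700 J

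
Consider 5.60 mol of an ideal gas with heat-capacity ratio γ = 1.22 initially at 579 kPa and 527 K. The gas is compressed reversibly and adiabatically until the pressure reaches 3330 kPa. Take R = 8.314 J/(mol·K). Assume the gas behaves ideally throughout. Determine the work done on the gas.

V₁ = nRT₁/P₁ = 5.60×8.314×527/579 = 42.4 L.
Adiabatic: T₂/T₁ = (P₂/P₁)^((γ−1)/γ) ⇒ T₂ = 527×(5.75)^0.180 = 722 K; V₂ = 10.1 L.
ΔU = nCvΔT = 5.60×37.8×(722−527) = 41400 J.
Q = 0 for an adiabatic process, so W = −ΔU = -41400 J.
Work done on the gas = −W_by = 41400 J.

41400 J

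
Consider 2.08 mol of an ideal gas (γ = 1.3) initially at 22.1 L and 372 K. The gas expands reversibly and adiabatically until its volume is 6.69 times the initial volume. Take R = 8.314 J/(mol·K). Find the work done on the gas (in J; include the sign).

P₁ = nRT₁/V₁ = 2.08×8.314×372/22.1 = 291 kPa.
Adiabatic: TV^(γ−1) = const ⇒ T₂ = 372×(0.149)^0.300 = 210 K; PV^γ = const ⇒ P₂ = 24.6 kPa.
ΔU = nCvΔT = 2.08×27.7×(210−372) = -9320 J.
Q = 0 for an adiabatic process, so W = −ΔU = 9320 J.
Work done on the gas = −W_by = -9320 J.

-9320 J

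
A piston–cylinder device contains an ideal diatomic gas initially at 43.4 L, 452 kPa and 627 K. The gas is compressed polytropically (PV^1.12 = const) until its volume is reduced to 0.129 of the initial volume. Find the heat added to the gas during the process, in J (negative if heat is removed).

-31900 J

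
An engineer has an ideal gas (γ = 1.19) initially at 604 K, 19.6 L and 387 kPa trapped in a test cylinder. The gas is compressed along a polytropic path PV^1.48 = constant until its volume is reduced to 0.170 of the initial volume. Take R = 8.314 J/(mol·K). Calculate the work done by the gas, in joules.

n = P₁V₁/(RT₁) = 387×19.6/(8.314×604) = 1.51 mol.
Polytropic n=1.48: T₂ = T₁(V₁/V₂)^(n−1) = 604×(5.88)^0.48 = 1410 K; P₂ = P₁(V₁/V₂)^n = 5330 kPa.
W = (P₁V₁−P₂V₂)/(n−1) = (387×19.6−5330×3.33)/0.48 = -21200 J.

-21200 J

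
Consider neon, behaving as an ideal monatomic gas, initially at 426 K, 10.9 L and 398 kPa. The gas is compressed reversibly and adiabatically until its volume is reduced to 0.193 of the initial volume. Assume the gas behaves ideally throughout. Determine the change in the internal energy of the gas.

n = P₁V₁/(RT₁) = 398×10.9/(8.314×426) = 1.22 mol.
Adiabatic: TV^(γ−1) = const ⇒ T₂ = 426×(5.18)^0.667 = 1280 K; PV^γ = const ⇒ P₂ = 6170 kPa.
For an ideal gas ΔU = nCvΔT with Cv = (3/2)R = 12.5 J/(mol·K).
ΔU = 1.22×12.5×(1280−426) = 13000 J.

13000 J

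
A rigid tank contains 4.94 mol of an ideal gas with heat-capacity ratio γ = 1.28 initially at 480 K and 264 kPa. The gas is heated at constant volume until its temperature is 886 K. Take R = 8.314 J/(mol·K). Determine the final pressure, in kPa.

487 kPa

V₁ = nRT₁/P₁ = 4.94×8.314×480/264 = 74.7 L.
Isochoric: V stays 74.7 L; P/T = const ⇒ T₂ = 886 K, P₂ = 487 kPa.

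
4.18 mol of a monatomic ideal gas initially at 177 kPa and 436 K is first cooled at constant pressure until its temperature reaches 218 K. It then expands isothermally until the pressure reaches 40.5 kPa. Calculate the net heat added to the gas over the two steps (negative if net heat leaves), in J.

-7770 J

V₁ = nRT₁/P₁ = 4.18×8.314×436/177 = 85.6 L.
Step 1 — Isobaric: P stays 177 kPa; V/T = const ⇒ T₂ = 218 K, V₂ = 42.8 L.
W = PΔV = 177×(42.8−85.6) kPa·L = -7580 J.
ΔU = nCvΔT = 4.18×12.5×(218−436) = -11400 J.
Q = ΔU + W = nCpΔT = -18900 J.
State after step 1: P = 177 kPa, V = 42.8 L, T = 218 K.
Step 2 — Isothermal: T stays 218 K; PV = const ⇒ V₂ = 187 L, P₂ = 40.5 kPa.
ΔU = 0 (ideal gas, T constant).
W = nRT ln(V₂/V₁) = 4.18×8.314×218×ln(4.37) = 11200 J.
Q = ΔU + W = 11200 J.
Net over both steps: W = 3600 J, Q = -7770 J, ΔU = -11400 J.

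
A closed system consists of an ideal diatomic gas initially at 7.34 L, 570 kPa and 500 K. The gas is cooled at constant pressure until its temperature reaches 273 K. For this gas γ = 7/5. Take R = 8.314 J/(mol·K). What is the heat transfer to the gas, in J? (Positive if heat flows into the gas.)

n = P₁V₁/(RT₁) = 570×7.34/(8.314×500) = 1.01 mol.
Isobaric: P stays 570 kPa; V/T = const ⇒ T₂ = 273 K, V₂ = 4.01 L.
W = PΔV = 570×(4.01−7.34) kPa·L = -1900 J.
ΔU = nCvΔT = 1.01×20.8×(273−500) = -4750 J.
Q = ΔU + W = nCpΔT = -6650 J.

-6650 J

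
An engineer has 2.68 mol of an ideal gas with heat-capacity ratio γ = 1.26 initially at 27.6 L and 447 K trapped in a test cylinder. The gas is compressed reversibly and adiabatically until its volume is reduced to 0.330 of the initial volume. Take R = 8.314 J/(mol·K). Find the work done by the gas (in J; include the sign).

-12800 J

P₁ = nRT₁/V₁ = 2.68×8.314×447/27.6 = 361 kPa.
Adiabatic: TV^(γ−1) = const ⇒ T₂ = 447×(3.03)^0.260 = 596 K; PV^γ = const ⇒ P₂ = 1460 kPa.
ΔU = nCvΔT = 2.68×32.0×(596−447) = 12800 J.
Q = 0 for an adiabatic process, so W = −ΔU = -12800 J.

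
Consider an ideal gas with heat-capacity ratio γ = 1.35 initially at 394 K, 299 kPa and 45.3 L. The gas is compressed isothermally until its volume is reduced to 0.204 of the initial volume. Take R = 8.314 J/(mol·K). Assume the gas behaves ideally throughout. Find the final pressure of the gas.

1470 kPa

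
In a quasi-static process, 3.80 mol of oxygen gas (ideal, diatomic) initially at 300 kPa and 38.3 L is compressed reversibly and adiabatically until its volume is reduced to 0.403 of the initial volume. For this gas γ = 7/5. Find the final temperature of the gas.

T₁ = P₁V₁/(nR) = 300×38.3/(3.80×8.314) = 364 K.
Adiabatic: TV^(γ−1) = const ⇒ T₂ = 364×(2.48)^0.400 = 523 K; PV^γ = const ⇒ P₂ = 1070 kPa.

523 K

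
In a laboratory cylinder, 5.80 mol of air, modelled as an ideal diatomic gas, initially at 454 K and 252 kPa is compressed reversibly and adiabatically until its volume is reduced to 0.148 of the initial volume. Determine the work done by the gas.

V₁ = nRT₁/P₁ = 5.80×8.314×454/252 = 86.9 L.
Adiabatic: TV^(γ−1) = const ⇒ T₂ = 454×(6.76)^0.400 = 975 K; PV^γ = const ⇒ P₂ = 3660 kPa.
ΔU = nCvΔT = 5.80×20.8×(975−454) = 62800 J.
Q = 0 for an adiabatic process, so W = −ΔU = -62800 J.

-62800 J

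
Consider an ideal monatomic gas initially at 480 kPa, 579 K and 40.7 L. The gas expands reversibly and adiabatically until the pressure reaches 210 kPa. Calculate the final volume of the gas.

66.8 L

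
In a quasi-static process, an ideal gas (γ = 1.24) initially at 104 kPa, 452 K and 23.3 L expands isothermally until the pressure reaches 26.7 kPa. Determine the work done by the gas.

3290 J

n = P₁V₁/(RT₁) = 104×23.3/(8.314×452) = 0.645 mol.
Isothermal: T stays 452 K; PV = const ⇒ V₂ = 90.8 L, P₂ = 26.7 kPa.
W = nRT ln(V₂/V₁) = 0.645×8.314×452×ln(3.90) = 3290 J.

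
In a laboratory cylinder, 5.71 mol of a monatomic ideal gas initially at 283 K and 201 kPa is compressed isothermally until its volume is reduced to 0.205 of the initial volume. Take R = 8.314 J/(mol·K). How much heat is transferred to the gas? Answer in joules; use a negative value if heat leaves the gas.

-21300 J

V₁ = nRT₁/P₁ = 5.71×8.314×283/201 = 66.8 L.
Isothermal: T stays 283 K; PV = const ⇒ V₂ = 13.7 L, P₂ = 980 kPa.
ΔU = 0 (ideal gas, T constant).
W = nRT ln(V₂/V₁) = 5.71×8.314×283×ln(0.205) = -21300 J.
Q = ΔU + W = -21300 J.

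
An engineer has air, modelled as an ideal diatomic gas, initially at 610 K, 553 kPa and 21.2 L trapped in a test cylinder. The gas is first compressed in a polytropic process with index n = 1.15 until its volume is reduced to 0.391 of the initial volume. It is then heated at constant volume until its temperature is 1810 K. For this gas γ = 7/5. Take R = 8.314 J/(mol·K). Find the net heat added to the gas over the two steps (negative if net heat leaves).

n = P₁V₁/(RT₁) = 553×21.2/(8.314×610) = 2.31 mol.
Step 1 — Polytropic n=1.15: T₂ = T₁(V₁/V₂)^(n−1) = 610×(2.56)^0.15 = 702 K; P₂ = P₁(V₁/V₂)^n = 1630 kPa.
W = (P₁V₁−P₂V₂)/(n−1) = (553×21.2−1630×8.29)/0.15 = -11800 J.
ΔU = nCvΔT = 2.31×20.8×(702−610) = 4430 J.
Q = ΔU + W = -7390 J.
State after step 1: P = 1630 kPa, V = 8.29 L, T = 702 K.
Step 2 — Isochoric: V stays 8.29 L; P/T = const ⇒ T₂ = 1810 K, P₂ = 4200 kPa.
W = 0 (no volume change).
ΔU = nCvΔT = 2.31×20.8×(1810−702) = 53200 J.
Q = ΔU = 53200 J.
Net over both steps: W = -11800 J, Q = 45800 J, ΔU = 57700 J.

45800 J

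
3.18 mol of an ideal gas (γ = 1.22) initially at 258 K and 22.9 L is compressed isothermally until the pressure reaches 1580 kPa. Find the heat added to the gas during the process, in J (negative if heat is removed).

P₁ = nRT₁/V₁ = 3.18×8.314×258/22.9 = 298 kPa.
Isothermal: T stays 258 K; PV = const ⇒ V₂ = 4.32 L, P₂ = 1580 kPa.
ΔU = 0 (ideal gas, T constant).
W = nRT ln(V₂/V₁) = 3.18×8.314×258×ln(0.189) = -11400 J.
Q = ΔU + W = -11400 J.

-11400 J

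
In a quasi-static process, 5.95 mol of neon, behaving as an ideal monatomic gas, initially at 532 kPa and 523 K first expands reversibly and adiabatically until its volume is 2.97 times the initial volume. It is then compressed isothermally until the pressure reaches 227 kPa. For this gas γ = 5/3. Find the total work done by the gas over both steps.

V₁ = nRT₁/P₁ = 5.95×8.314×523/532 = 48.6 L.
Step 1 — Adiabatic: TV^(γ−1) = const ⇒ T₂ = 523×(0.337)^0.667 = 253 K; PV^γ = const ⇒ P₂ = 86.7 kPa.
ΔU = nCvΔT = 5.95×12.5×(253−523) = -20000 J.
Q = 0 for an adiabatic process, so W = −ΔU = 20000 J.
State after step 1: P = 86.7 kPa, V = 144 L, T = 253 K.
Step 2 — Isothermal: T stays 253 K; PV = const ⇒ V₂ = 55.2 L, P₂ = 227 kPa.
ΔU = 0 (ideal gas, T constant).
W = nRT ln(V₂/V₁) = 5.95×8.314×253×ln(0.382) = -12100 J.
Q = ΔU + W = -12100 J.
Net over both steps: W = 7970 J, Q = -12100 J, ΔU = -20000 J.

7970 J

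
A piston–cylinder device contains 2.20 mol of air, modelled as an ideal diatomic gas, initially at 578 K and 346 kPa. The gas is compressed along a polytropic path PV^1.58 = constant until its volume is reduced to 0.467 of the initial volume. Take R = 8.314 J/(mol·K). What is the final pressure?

1150 kPa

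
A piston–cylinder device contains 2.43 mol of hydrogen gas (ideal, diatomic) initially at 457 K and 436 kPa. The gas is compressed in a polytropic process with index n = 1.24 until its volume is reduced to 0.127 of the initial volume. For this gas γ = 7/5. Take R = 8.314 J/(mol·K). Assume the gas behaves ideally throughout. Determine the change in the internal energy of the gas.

V₁ = nRT₁/P₁ = 2.43×8.314×457/436 = 21.2 L.
Polytropic n=1.24: T₂ = T₁(V₁/V₂)^(n−1) = 457×(7.87)^0.24 = 750 K; P₂ = P₁(V₁/V₂)^n = 5630 kPa.
For an ideal gas ΔU = nCvΔT with Cv = (5/2)R = 20.8 J/(mol·K).
ΔU = 2.43×20.8×(750−457) = 14800 J.

14800 J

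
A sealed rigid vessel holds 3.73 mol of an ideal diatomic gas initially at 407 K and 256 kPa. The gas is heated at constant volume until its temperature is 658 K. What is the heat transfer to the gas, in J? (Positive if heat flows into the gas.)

19500 J

V₁ = nRT₁/P₁ = 3.73×8.314×407/256 = 49.3 L.
Isochoric: V stays 49.3 L; P/T = const ⇒ T₂ = 658 K, P₂ = 414 kPa.
W = 0 (no volume change).
ΔU = nCvΔT = 3.73×20.8×(658−407) = 19500 J.
Q = ΔU = 19500 J.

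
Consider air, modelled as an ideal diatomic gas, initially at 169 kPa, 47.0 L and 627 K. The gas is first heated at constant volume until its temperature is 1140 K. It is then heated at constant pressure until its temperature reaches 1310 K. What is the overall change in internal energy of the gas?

21600 J

n = P₁V₁/(RT₁) = 169×47.0/(8.314×627) = 1.52 mol.
Step 1 — Isochoric: V stays 47.0 L; P/T = const ⇒ T₂ = 1140 K, P₂ = 307 kPa.
W = 0 (no volume change).
ΔU = nCvΔT = 1.52×20.8×(1140−627) = 16200 J.
Q = ΔU = 16200 J.
State after step 1: P = 307 kPa, V = 47.0 L, T = 1140 K.
Step 2 — Isobaric: P stays 307 kPa; V/T = const ⇒ T₂ = 1310 K, V₂ = 54.0 L.
W = PΔV = 307×(54.0−47.0) kPa·L = 2150 J.
ΔU = nCvΔT = 1.52×20.8×(1310−1140) = 5380 J.
Q = ΔU + W = nCpΔT = 7540 J.
Net over both steps: W = 2150 J, Q = 23800 J, ΔU = 21600 J.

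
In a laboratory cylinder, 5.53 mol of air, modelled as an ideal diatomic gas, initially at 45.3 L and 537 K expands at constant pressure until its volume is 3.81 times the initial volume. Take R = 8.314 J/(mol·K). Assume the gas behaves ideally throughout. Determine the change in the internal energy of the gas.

P₁ = nRT₁/V₁ = 5.53×8.314×537/45.3 = 545 kPa.
Isobaric: P stays 545 kPa; V/T = const ⇒ T₂ = 2050 K, V₂ = 173 L.
For an ideal gas ΔU = nCvΔT with Cv = (5/2)R = 20.8 J/(mol·K).
ΔU = 5.53×20.8×(2050−537) = 173000 J.

173000 J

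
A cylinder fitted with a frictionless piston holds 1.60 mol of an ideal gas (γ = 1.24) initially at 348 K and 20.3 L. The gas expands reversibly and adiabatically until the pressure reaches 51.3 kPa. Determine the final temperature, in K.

261 K

P₁ = nRT₁/V₁ = 1.60×8.314×348/20.3 = 228 kPa.
Adiabatic: T₂/T₁ = (P₂/P₁)^((γ−1)/γ) ⇒ T₂ = 348×(0.225)^0.194 = 261 K; V₂ = 67.6 L.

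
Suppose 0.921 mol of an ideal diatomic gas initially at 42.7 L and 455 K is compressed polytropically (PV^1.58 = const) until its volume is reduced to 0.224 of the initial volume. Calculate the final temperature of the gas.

1080 K

P₁ = nRT₁/V₁ = 0.921×8.314×455/42.7 = 81.6 kPa.
Polytropic n=1.58: T₂ = T₁(V₁/V₂)^(n−1) = 455×(4.46)^0.58 = 1080 K; P₂ = P₁(V₁/V₂)^n = 867 kPa.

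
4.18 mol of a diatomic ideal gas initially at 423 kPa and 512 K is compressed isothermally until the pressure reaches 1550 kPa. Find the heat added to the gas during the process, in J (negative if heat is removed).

-23100 J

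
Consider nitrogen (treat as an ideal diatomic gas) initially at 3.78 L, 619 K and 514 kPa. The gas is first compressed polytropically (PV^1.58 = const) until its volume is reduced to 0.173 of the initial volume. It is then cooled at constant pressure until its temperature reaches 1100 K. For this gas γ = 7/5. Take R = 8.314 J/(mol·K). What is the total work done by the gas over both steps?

-7840 J

n = P₁V₁/(RT₁) = 514×3.78/(8.314×619) = 0.378 mol.
Step 1 — Polytropic n=1.58: T₂ = T₁(V₁/V₂)^(n−1) = 619×(5.78)^0.58 = 1710 K; P₂ = P₁(V₁/V₂)^n = 8220 kPa.
W = (P₁V₁−P₂V₂)/(n−1) = (514×3.78−8220×0.654)/0.58 = -5920 J.
ΔU = nCvΔT = 0.378×20.8×(1710−619) = 8580 J.
Q = ΔU + W = 2660 J.
State after step 1: P = 8220 kPa, V = 0.654 L, T = 1710 K.
Step 2 — Isobaric: P stays 8220 kPa; V/T = const ⇒ T₂ = 1100 K, V₂ = 0.420 L.
W = PΔV = 8220×(0.420−0.654) kPa·L = -1920 J.
ΔU = nCvΔT = 0.378×20.8×(1100−1710) = -4810 J.
Q = ΔU + W = nCpΔT = -6730 J.
Net over both steps: W = -7840 J, Q = -4070 J, ΔU = 3770 J.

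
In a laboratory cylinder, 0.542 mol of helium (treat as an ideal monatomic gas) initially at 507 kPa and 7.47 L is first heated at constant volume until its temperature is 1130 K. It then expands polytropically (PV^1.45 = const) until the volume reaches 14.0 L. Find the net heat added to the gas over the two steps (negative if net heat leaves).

T₁ = P₁V₁/(nR) = 507×7.47/(0.542×8.314) = 840 K.
Step 1 — Isochoric: V stays 7.47 L; P/T = const ⇒ T₂ = 1130 K, P₂ = 682 kPa.
W = 0 (no volume change).
ΔU = nCvΔT = 0.542×12.5×(1130−840) = 1960 J.
Q = ΔU = 1960 J.
State after step 1: P = 682 kPa, V = 7.47 L, T = 1130 K.
Step 2 — Polytropic n=1.45: T₂ = T₁(V₁/V₂)^(n−1) = 1130×(0.534)^0.45 = 852 K; P₂ = P₁(V₁/V₂)^n = 274 kPa.
W = (P₁V₁−P₂V₂)/(n−1) = (682×7.47−274×14.0)/0.45 = 2790 J.
ΔU = nCvΔT = 0.542×12.5×(852−1130) = -1880 J.
Q = ΔU + W = 906 J.
Net over both steps: W = 2790 J, Q = 2860 J, ΔU = 76.3 J.

2860 J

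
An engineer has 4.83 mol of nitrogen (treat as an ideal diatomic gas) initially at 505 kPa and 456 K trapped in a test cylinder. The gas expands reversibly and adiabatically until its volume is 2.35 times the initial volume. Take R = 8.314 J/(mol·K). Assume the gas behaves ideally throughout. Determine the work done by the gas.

V₁ = nRT₁/P₁ = 4.83×8.314×456/505 = 36.3 L.
Adiabatic: TV^(γ−1) = const ⇒ T₂ = 456×(0.426)^0.400 = 324 K; PV^γ = const ⇒ P₂ = 153 kPa.
ΔU = nCvΔT = 4.83×20.8×(324−456) = -13300 J.
Q = 0 for an adiabatic process, so W = −ΔU = 13300 J.

13300 J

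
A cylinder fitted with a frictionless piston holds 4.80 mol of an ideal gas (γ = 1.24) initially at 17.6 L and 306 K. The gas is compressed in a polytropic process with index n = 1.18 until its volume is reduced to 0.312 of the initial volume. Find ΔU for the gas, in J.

11900 J

P₁ = nRT₁/V₁ = 4.80×8.314×306/17.6 = 694 kPa.
Polytropic n=1.18: T₂ = T₁(V₁/V₂)^(n−1) = 306×(3.21)^0.18 = 377 K; P₂ = P₁(V₁/V₂)^n = 2740 kPa.
For an ideal gas ΔU = nCvΔT with Cv = R/(γ−1) = 34.6 J/(mol·K).
ΔU = 4.80×34.6×(377−306) = 11900 J.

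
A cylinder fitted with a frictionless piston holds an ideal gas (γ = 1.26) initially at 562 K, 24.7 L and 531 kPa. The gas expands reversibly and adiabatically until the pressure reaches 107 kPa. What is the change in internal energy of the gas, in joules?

-14200 J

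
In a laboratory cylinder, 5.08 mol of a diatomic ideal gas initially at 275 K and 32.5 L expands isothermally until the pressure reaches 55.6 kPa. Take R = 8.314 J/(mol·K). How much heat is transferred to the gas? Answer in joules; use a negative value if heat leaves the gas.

21600 J

P₁ = nRT₁/V₁ = 5.08×8.314×275/32.5 = 357 kPa.
Isothermal: T stays 275 K; PV = const ⇒ V₂ = 209 L, P₂ = 55.6 kPa.
ΔU = 0 (ideal gas, T constant).
W = nRT ln(V₂/V₁) = 5.08×8.314×275×ln(6.43) = 21600 J.
Q = ΔU + W = 21600 J.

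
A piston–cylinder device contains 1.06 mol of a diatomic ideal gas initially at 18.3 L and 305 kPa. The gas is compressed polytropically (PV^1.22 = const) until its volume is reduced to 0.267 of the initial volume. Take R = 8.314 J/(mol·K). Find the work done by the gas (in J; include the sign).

-8550 J

T₁ = P₁V₁/(nR) = 305×18.3/(1.06×8.314) = 633 K.
Polytropic n=1.22: T₂ = T₁(V₁/V₂)^(n−1) = 633×(3.75)^0.22 = 847 K; P₂ = P₁(V₁/V₂)^n = 1530 kPa.
W = (P₁V₁−P₂V₂)/(n−1) = (305×18.3−1530×4.89)/0.22 = -8550 J.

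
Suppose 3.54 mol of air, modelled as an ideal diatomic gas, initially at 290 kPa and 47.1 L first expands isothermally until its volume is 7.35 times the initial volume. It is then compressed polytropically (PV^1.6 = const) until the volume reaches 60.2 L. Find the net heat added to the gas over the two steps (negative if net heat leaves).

48400 J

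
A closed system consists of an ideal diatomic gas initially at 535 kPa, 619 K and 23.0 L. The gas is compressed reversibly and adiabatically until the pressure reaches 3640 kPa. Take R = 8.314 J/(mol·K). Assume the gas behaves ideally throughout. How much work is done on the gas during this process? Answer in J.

22400 J

n = P₁V₁/(RT₁) = 535×23.0/(8.314×619) = 2.39 mol.
Adiabatic: T₂/T₁ = (P₂/P₁)^((γ−1)/γ) ⇒ T₂ = 619×(6.80)^0.286 = 1070 K; V₂ = 5.85 L.
ΔU = nCvΔT = 2.39×20.8×(1070−619) = 22400 J.
Q = 0 for an adiabatic process, so W = −ΔU = -22400 J.
Work done on the gas = −W_by = 22400 J.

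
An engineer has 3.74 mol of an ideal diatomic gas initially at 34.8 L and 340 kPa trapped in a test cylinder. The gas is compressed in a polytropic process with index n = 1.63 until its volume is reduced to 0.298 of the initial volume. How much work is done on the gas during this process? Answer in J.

21500 J

T₁ = P₁V₁/(nR) = 340×34.8/(3.74×8.314) = 381 K.
Polytropic n=1.63: T₂ = T₁(V₁/V₂)^(n−1) = 381×(3.36)^0.63 = 816 K; P₂ = P₁(V₁/V₂)^n = 2450 kPa.
W = (P₁V₁−P₂V₂)/(n−1) = (340×34.8−2450×10.4)/0.63 = -21500 J.
Work done on the gas = −W_by = 21500 J.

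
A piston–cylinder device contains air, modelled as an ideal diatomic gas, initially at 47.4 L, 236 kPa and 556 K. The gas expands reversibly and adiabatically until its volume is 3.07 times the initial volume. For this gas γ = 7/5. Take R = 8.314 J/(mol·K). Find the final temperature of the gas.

355 K

Adiabatic: TV^(γ−1) = const ⇒ T₂ = 556×(0.326)^0.400 = 355 K; PV^γ = const ⇒ P₂ = 49.1 kPa.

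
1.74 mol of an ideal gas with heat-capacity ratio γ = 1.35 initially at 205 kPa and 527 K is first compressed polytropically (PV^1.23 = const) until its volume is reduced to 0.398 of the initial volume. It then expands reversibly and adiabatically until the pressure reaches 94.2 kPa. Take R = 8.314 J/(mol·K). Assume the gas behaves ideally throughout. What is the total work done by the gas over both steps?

2690 J

V₁ = nRT₁/P₁ = 1.74×8.314×527/205 = 37.2 L.
Step 1 — Polytropic n=1.23: T₂ = T₁(V₁/V₂)^(n−1) = 527×(2.51)^0.23 = 651 K; P₂ = P₁(V₁/V₂)^n = 637 kPa.
W = (P₁V₁−P₂V₂)/(n−1) = (205×37.2−637×14.8)/0.23 = -7820 J.
ΔU = nCvΔT = 1.74×23.8×(651−527) = 5140 J.
Q = ΔU + W = -2680 J.
State after step 1: P = 637 kPa, V = 14.8 L, T = 651 K.
Step 2 — Adiabatic: T₂/T₁ = (P₂/P₁)^((γ−1)/γ) ⇒ T₂ = 651×(0.148)^0.259 = 397 K; V₂ = 61.0 L.
ΔU = nCvΔT = 1.74×23.8×(397−651) = -10500 J.
Q = 0 for an adiabatic process, so W = −ΔU = 10500 J.
Net over both steps: W = 2690 J, Q = -2680 J, ΔU = -5380 J.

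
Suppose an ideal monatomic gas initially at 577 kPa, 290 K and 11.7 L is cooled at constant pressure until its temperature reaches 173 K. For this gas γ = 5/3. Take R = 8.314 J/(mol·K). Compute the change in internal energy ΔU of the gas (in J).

-4090 J

n = P₁V₁/(RT₁) = 577×11.7/(8.314×290) = 2.80 mol.
Isobaric: P stays 577 kPa; V/T = const ⇒ T₂ = 173 K, V₂ = 6.98 L.
For an ideal gas ΔU = nCvΔT with Cv = (3/2)R = 12.5 J/(mol·K).
ΔU = 2.80×12.5×(173−290) = -4090 J.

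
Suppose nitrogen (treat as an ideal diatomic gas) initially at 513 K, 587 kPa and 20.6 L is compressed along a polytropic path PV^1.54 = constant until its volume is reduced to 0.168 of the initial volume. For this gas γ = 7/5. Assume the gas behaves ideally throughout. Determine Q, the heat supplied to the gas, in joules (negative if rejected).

n = P₁V₁/(RT₁) = 587×20.6/(8.314×513) = 2.84 mol.
Polytropic n=1.54: T₂ = T₁(V₁/V₂)^(n−1) = 513×(5.95)^0.54 = 1340 K; P₂ = P₁(V₁/V₂)^n = 9160 kPa.
W = (P₁V₁−P₂V₂)/(n−1) = (587×20.6−9160×3.46)/0.54 = -36300 J.
ΔU = nCvΔT = 2.84×20.8×(1340−513) = 49000 J.
Q = ΔU + W = 12700 J.

12700 J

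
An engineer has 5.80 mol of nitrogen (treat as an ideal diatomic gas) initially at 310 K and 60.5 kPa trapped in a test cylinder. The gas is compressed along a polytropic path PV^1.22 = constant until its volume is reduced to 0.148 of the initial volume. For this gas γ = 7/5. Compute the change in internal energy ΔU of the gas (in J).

V₁ = nRT₁/P₁ = 5.80×8.314×310/60.5 = 247 L.
Polytropic n=1.22: T₂ = T₁(V₁/V₂)^(n−1) = 310×(6.76)^0.22 = 472 K; P₂ = P₁(V₁/V₂)^n = 622 kPa.
For an ideal gas ΔU = nCvΔT with Cv = (5/2)R = 20.8 J/(mol·K).
ΔU = 5.80×20.8×(472−310) = 19500 J.

19500 J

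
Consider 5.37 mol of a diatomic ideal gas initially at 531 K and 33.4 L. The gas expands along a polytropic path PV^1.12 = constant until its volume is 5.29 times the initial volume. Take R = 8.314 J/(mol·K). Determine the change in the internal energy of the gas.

P₁ = nRT₁/V₁ = 5.37×8.314×531/33.4 = 710 kPa.
Polytropic n=1.12: T₂ = T₁(V₁/V₂)^(n−1) = 531×(0.189)^0.12 = 435 K; P₂ = P₁(V₁/V₂)^n = 110 kPa.
For an ideal gas ΔU = nCvΔT with Cv = (5/2)R = 20.8 J/(mol·K).
ΔU = 5.37×20.8×(435−531) = -10700 J.

-10700 J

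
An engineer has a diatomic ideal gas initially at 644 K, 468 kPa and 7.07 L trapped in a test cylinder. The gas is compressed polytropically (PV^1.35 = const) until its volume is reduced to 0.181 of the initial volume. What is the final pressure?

4700 kPa

Polytropic n=1.35: T₂ = T₁(V₁/V₂)^(n−1) = 644×(5.52)^0.35 = 1170 K; P₂ = P₁(V₁/V₂)^n = 4700 kPa.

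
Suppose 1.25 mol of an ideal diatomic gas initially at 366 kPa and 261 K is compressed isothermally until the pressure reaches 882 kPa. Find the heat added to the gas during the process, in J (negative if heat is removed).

-2390 J

V₁ = nRT₁/P₁ = 1.25×8.314×261/366 = 7.41 L.
Isothermal: T stays 261 K; PV = const ⇒ V₂ = 3.08 L, P₂ = 882 kPa.
ΔU = 0 (ideal gas, T constant).
W = nRT ln(V₂/V₁) = 1.25×8.314×261×ln(0.415) = -2390 J.
Q = ΔU + W = -2390 J.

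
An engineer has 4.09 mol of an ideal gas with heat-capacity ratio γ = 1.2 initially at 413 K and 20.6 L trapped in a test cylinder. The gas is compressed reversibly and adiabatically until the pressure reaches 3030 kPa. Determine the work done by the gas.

P₁ = nRT₁/V₁ = 4.09×8.314×413/20.6 = 682 kPa.
Adiabatic: T₂/T₁ = (P₂/P₁)^((γ−1)/γ) ⇒ T₂ = 413×(4.44)^0.167 = 530 K; V₂ = 5.94 L.
ΔU = nCvΔT = 4.09×41.6×(530−413) = 19800 J.
Q = 0 for an adiabatic process, so W = −ΔU = -19800 J.

-19800 J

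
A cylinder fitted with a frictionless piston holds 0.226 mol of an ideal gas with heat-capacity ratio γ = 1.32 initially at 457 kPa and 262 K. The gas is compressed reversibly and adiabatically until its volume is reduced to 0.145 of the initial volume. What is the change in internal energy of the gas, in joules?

V₁ = nRT₁/P₁ = 0.226×8.314×262/457 = 1.08 L.
Adiabatic: TV^(γ−1) = const ⇒ T₂ = 262×(6.90)^0.320 = 486 K; PV^γ = const ⇒ P₂ = 5850 kPa.
For an ideal gas ΔU = nCvΔT with Cv = R/(γ−1) = 26.0 J/(mol·K).
ΔU = 0.226×26.0×(486−262) = 1320 J.

1320 J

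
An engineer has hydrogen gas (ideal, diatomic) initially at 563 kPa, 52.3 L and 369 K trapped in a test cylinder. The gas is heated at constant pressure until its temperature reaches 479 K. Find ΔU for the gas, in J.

21900 J

n = P₁V₁/(RT₁) = 563×52.3/(8.314×369) = 9.60 mol.
Isobaric: P stays 563 kPa; V/T = const ⇒ T₂ = 479 K, V₂ = 67.9 L.
For an ideal gas ΔU = nCvΔT with Cv = (5/2)R = 20.8 J/(mol·K).
ΔU = 9.60×20.8×(479−369) = 21900 J.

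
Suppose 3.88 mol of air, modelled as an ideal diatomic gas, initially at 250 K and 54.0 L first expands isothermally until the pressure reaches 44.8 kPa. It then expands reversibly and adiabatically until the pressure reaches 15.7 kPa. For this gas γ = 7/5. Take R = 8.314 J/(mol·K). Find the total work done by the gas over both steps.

14900 J

P₁ = nRT₁/V₁ = 3.88×8.314×250/54.0 = 149 kPa.
Step 1 — Isothermal: T stays 250 K; PV = const ⇒ V₂ = 180 L, P₂ = 44.8 kPa.
ΔU = 0 (ideal gas, T constant).
W = nRT ln(V₂/V₁) = 3.88×8.314×250×ln(3.33) = 9710 J.
Q = ΔU + W = 9710 J.
State after step 1: P = 44.8 kPa, V = 180 L, T = 250 K.
Step 2 — Adiabatic: T₂/T₁ = (P₂/P₁)^((γ−1)/γ) ⇒ T₂ = 250×(0.350)^0.286 = 185 K; V₂ = 381 L.
ΔU = nCvΔT = 3.88×20.8×(185−250) = -5220 J.
Q = 0 for an adiabatic process, so W = −ΔU = 5220 J.
Net over both steps: W = 14900 J, Q = 9710 J, ΔU = -5220 J.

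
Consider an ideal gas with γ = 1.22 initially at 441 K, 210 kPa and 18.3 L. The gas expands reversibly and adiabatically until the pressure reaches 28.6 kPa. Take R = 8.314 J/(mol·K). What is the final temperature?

308 K

Adiabatic: T₂/T₁ = (P₂/P₁)^((γ−1)/γ) ⇒ T₂ = 441×(0.136)^0.180 = 308 K; V₂ = 93.8 L.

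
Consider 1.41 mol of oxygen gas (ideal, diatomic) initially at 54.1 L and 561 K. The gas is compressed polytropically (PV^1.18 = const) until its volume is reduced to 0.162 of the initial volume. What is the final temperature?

778 K

P₁ = nRT₁/V₁ = 1.41×8.314×561/54.1 = 122 kPa.
Polytropic n=1.18: T₂ = T₁(V₁/V₂)^(n−1) = 561×(6.17)^0.18 = 778 K; P₂ = P₁(V₁/V₂)^n = 1040 kPa.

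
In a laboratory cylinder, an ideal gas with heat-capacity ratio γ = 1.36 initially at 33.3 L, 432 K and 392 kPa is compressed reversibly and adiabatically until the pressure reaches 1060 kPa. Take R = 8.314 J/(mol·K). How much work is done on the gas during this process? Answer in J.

n = P₁V₁/(RT₁) = 392×33.3/(8.314×432) = 3.63 mol.
Adiabatic: T₂/T₁ = (P₂/P₁)^((γ−1)/γ) ⇒ T₂ = 432×(2.70)^0.265 = 562 K; V₂ = 16.0 L.
ΔU = nCvΔT = 3.63×23.1×(562−432) = 10900 J.
Q = 0 for an adiabatic process, so W = −ΔU = -10900 J.
Work done on the gas = −W_by = 10900 J.

10900 J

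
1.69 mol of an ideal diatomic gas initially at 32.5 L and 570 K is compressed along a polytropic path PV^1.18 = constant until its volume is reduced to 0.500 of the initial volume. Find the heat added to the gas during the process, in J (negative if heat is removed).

P₁ = nRT₁/V₁ = 1.69×8.314×570/32.5 = 246 kPa.
Polytropic n=1.18: T₂ = T₁(V₁/V₂)^(n−1) = 570×(2.00)^0.18 = 646 K; P₂ = P₁(V₁/V₂)^n = 558 kPa.
W = (P₁V₁−P₂V₂)/(n−1) = (246×32.5−558×16.2)/0.18 = -5910 J.
ΔU = nCvΔT = 1.69×20.8×(646−570) = 2660 J.
Q = ΔU + W = -3250 J.

-3250 J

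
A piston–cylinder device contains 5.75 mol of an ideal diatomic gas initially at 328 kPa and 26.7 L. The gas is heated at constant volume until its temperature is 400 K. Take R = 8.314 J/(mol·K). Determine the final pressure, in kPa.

716 kPa

T₁ = P₁V₁/(nR) = 328×26.7/(5.75×8.314) = 183 K.
Isochoric: V stays 26.7 L; P/T = const ⇒ T₂ = 400 K, P₂ = 716 kPa.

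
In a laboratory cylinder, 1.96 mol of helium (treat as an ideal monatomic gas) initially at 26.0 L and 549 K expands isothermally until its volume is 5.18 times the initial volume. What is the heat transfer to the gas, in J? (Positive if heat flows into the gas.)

14700 J

P₁ = nRT₁/V₁ = 1.96×8.314×549/26.0 = 344 kPa.
Isothermal: T stays 549 K; PV = const ⇒ V₂ = 135 L, P₂ = 66.4 kPa.
ΔU = 0 (ideal gas, T constant).
W = nRT ln(V₂/V₁) = 1.96×8.314×549×ln(5.18) = 14700 J.
Q = ΔU + W = 14700 J.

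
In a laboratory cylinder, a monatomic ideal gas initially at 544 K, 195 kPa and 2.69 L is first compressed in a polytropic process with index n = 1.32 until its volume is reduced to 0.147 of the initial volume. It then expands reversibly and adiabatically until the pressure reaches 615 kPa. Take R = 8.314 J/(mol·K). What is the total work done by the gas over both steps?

n = P₁V₁/(RT₁) = 195×2.69/(8.314×544) = 0.116 mol.
Step 1 — Polytropic n=1.32: T₂ = T₁(V₁/V₂)^(n−1) = 544×(6.80)^0.32 = 1000 K; P₂ = P₁(V₁/V₂)^n = 2450 kPa.
W = (P₁V₁−P₂V₂)/(n−1) = (195×2.69−2450×0.395)/0.32 = -1390 J.
ΔU = nCvΔT = 0.116×12.5×(1000−544) = 666 J.
Q = ΔU + W = -722 J.
State after step 1: P = 2450 kPa, V = 0.395 L, T = 1000 K.
Step 2 — Adiabatic: T₂/T₁ = (P₂/P₁)^((γ−1)/γ) ⇒ T₂ = 1000×(0.251)^0.400 = 578 K; V₂ = 0.906 L.
ΔU = nCvΔT = 0.116×12.5×(578−1000) = -617 J.
Q = 0 for an adiabatic process, so W = −ΔU = 617 J.
Net over both steps: W = -771 J, Q = -722 J, ΔU = 49.2 J.

-771 J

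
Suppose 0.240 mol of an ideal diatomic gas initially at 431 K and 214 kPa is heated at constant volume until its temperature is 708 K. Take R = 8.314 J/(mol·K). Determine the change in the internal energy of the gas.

1380 J

V₁ = nRT₁/P₁ = 0.240×8.314×431/214 = 4.02 L.
Isochoric: V stays 4.02 L; P/T = const ⇒ T₂ = 708 K, P₂ = 352 kPa.
For an ideal gas ΔU = nCvΔT with Cv = (5/2)R = 20.8 J/(mol·K).
ΔU = 0.240×20.8×(708−431) = 1380 J.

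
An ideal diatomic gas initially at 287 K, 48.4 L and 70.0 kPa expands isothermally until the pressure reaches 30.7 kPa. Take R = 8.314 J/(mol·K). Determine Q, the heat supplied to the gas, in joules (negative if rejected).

2790 J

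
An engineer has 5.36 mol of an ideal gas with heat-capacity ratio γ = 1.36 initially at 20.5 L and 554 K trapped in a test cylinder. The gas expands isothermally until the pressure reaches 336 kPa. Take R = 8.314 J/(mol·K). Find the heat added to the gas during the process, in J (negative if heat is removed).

P₁ = nRT₁/V₁ = 5.36×8.314×554/20.5 = 1200 kPa.
Isothermal: T stays 554 K; PV = const ⇒ V₂ = 73.5 L, P₂ = 336 kPa.
ΔU = 0 (ideal gas, T constant).
W = nRT ln(V₂/V₁) = 5.36×8.314×554×ln(3.58) = 31500 J.
Q = ΔU + W = 31500 J.

31500 J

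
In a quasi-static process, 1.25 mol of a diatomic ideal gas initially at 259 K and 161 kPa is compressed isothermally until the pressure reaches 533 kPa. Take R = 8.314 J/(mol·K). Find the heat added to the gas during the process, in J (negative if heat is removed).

-3220 J

V₁ = nRT₁/P₁ = 1.25×8.314×259/161 = 16.7 L.
Isothermal: T stays 259 K; PV = const ⇒ V₂ = 5.05 L, P₂ = 533 kPa.
ΔU = 0 (ideal gas, T constant).
W = nRT ln(V₂/V₁) = 1.25×8.314×259×ln(0.302) = -3220 J.
Q = ΔU + W = -3220 J.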